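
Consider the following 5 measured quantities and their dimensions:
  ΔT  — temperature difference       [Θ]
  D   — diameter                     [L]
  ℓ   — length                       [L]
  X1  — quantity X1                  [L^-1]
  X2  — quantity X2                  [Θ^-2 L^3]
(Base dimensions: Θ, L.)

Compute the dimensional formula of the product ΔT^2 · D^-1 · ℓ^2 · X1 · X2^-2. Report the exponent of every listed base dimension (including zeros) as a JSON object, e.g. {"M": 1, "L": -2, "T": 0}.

Dimensional matrix (Θ×L by ΔT×D×ℓ×X1×X2):
  Θ: [ 1  0  0  0 -2]
  L: [ 0  1  1 -1  3]
  [Θ]: (2)·1+(-1)·0+(2)·0+(1)·0+(-2)·-2 = 6
  [L]: (2)·0+(-1)·1+(2)·1+(1)·-1+(-2)·3 = -6
⇒ Θ^6 L^-6

{"Θ": 6, "L": -6}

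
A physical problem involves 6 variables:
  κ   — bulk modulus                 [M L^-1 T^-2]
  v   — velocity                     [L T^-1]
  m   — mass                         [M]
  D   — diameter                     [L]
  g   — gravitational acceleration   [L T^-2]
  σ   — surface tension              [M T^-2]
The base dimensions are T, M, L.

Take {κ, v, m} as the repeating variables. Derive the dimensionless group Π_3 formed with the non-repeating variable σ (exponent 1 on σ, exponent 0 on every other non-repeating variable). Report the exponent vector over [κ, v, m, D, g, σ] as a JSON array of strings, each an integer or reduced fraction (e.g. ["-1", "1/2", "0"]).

["-2/3", "-2/3", "-1/3", "0", "0", "1"]

Exponent matrix [T,M,L] × [κ,v,m,D,g,σ]:
  T: [-2 -1  0  0 -2 -2]
  M: [ 1  0  1  0  0  1]
  L: [-1  1  0  1  1  0]
RREF → pivots at {κ,v,m} ⇒ r = 3
Pivot set = {κ,v,m}, free = {D,g,σ}
RREF:
  r0: [   1    0    0 -1/3  1/3  2/3]
  r1: [   0    1    0  2/3  4/3  2/3]
  r2: [   0    0    1  1/3 -1/3  1/3]
Fix exponent of σ at 1, D at 0, g at 0; solve each RREF row for its pivot's exponent:
  r0: exp(κ) + (2/3)·1 = 0 ⇒ exp(κ) = -2/3
  r1: exp(v) + (2/3)·1 = 0 ⇒ exp(v) = -2/3
  r2: exp(m) + (1/3)·1 = 0 ⇒ exp(m) = -1/3
Π_3 = κ^(-2/3) · v^(-2/3) · m^(-1/3) · σ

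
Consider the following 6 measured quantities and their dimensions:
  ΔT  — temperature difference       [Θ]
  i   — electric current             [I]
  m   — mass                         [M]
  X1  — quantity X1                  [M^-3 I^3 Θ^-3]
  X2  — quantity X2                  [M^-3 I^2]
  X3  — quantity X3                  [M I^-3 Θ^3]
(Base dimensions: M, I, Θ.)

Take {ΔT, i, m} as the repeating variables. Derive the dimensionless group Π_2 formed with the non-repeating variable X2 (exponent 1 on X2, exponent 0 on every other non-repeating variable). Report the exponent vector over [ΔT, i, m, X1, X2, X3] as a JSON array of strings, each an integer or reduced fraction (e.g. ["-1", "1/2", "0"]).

["0", "-2", "3", "0", "1", "0"]

Write exponents as rows M,I,Θ / cols ΔT,i,m,X1,X2,X3:
  M: [ 0  0  1 -3 -3  1]
  I: [ 0  1  0  3  2 -3]
  Θ: [ 1  0  0 -3  0  3]
RREF → pivots at {ΔT,i,m} ⇒ r = 3
Pivot set = {ΔT,i,m}, free = {X1,X2,X3}
RREF:
  r0: [   1    0    0   -3    0    3]
  r1: [   0    1    0    3    2   -3]
  r2: [   0    0    1   -3   -3    1]
Fix exponent of X2 at 1, X1 at 0, X3 at 0; solve each RREF row for its pivot's exponent:
  r0: exp(ΔT) + (0)·1 = 0 ⇒ exp(ΔT) = 0
  r1: exp(i) + (2)·1 = 0 ⇒ exp(i) = -2
  r2: exp(m) + (-3)·1 = 0 ⇒ exp(m) = 3
Π_2 = i^-2 · m^3 · X2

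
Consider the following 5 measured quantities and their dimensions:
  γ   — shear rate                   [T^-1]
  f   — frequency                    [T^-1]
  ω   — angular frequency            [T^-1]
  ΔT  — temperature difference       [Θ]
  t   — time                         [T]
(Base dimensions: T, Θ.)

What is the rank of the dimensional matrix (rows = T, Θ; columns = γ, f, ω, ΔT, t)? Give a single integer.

2

Write exponents as rows T,Θ / cols γ,f,ω,ΔT,t:
  T: [-1 -1 -1  0  1]
  Θ: [ 0  0  0  1  0]
Row reduction gives pivot columns γ,ΔT; rank = 2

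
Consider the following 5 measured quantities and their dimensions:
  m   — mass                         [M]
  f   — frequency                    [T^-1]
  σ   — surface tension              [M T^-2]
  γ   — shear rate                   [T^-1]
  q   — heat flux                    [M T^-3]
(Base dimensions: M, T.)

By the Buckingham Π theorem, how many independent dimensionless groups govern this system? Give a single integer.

3

Dimensional matrix (M×T by m×f×σ×γ×q):
  M: [ 1  0  1  0  1]
  T: [ 0 -1 -2 -1 -3]
Row reduction gives pivot columns m,f; rank = 2
Π count = n − r = 5 − 2 = 3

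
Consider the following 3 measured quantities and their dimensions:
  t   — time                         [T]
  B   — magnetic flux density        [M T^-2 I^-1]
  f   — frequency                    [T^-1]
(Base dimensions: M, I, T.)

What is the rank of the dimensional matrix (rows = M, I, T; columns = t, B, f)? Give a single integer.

Write exponents as rows M,I,T / cols t,B,f:
  M: [ 0  1  0]
  I: [ 0 -1  0]
  T: [ 1 -2 -1]
Echelon form has 2 nonzero rows (pivots: t,B)

2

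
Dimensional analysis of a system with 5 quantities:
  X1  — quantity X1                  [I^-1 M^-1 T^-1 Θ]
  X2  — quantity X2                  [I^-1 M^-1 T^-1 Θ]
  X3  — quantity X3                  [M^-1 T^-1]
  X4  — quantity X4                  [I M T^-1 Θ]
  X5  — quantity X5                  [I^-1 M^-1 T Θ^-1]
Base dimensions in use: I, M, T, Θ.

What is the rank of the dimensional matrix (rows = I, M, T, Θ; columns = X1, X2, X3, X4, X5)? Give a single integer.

3

Dimensional matrix (I×M×T×Θ by X1×X2×X3×X4×X5):
  I: [-1 -1  0  1 -1]
  M: [-1 -1 -1  1 -1]
  T: [-1 -1 -1 -1  1]
  Θ: [ 1  1  0  1 -1]
RREF → pivots at {X1,X3,X4} ⇒ r = 3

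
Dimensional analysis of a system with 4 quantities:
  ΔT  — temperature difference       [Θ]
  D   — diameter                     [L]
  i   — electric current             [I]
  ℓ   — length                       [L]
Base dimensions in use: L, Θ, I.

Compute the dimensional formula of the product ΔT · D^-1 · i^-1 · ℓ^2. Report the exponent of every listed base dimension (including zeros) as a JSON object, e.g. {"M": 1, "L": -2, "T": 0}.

Exponent matrix [L,Θ,I] × [ΔT,D,i,ℓ]:
  L: [ 0  1  0  1]
  Θ: [ 1  0  0  0]
  I: [ 0  0  1  0]
  [L]: (1)·0+(-1)·1+(-1)·0+(2)·1 = 1
  [Θ]: (1)·1+(-1)·0+(-1)·0+(2)·0 = 1
  [I]: (1)·0+(-1)·0+(-1)·1+(2)·0 = -1
⇒ L Θ I^-1

{"L": 1, "Θ": 1, "I": -1}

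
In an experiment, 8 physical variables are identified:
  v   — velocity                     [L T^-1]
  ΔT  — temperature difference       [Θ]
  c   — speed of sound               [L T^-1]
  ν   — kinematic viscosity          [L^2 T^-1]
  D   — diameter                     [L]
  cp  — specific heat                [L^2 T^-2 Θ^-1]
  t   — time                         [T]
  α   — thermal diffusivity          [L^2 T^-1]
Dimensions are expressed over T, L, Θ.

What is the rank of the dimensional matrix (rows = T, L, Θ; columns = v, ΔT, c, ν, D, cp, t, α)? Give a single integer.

Dimensional matrix (T×L×Θ by v×ΔT×c×ν×D×cp×t×α):
  T: [-1  0 -1 -1  0 -2  1 -1]
  L: [ 1  0  1  2  1  2  0  2]
  Θ: [ 0  1  0  0  0 -1  0  0]
Echelon form has 3 nonzero rows (pivots: v,ΔT,ν)

3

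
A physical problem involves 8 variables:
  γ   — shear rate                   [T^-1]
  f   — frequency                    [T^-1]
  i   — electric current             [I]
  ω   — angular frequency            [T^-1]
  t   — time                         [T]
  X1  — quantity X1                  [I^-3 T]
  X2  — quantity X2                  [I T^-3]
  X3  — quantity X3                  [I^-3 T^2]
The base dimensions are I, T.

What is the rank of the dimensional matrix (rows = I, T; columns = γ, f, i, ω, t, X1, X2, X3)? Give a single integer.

Write exponents as rows I,T / cols γ,f,i,ω,t,X1,X2,X3:
  I: [ 0  0  1  0  0 -3  1 -3]
  T: [-1 -1  0 -1  1  1 -3  2]
RREF → pivots at {γ,i} ⇒ r = 2

2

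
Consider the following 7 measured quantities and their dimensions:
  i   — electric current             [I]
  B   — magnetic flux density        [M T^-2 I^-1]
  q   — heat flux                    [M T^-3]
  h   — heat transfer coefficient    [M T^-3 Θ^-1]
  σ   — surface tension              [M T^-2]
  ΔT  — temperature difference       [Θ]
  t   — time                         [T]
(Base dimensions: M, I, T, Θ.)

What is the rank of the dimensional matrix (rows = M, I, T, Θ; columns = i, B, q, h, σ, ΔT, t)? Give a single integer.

Write exponents as rows M,I,T,Θ / cols i,B,q,h,σ,ΔT,t:
  M: [ 0  1  1  1  1  0  0]
  I: [ 1 -1  0  0  0  0  0]
  T: [ 0 -2 -3 -3 -2  0  1]
  Θ: [ 0  0  0 -1  0  1  0]
Echelon form has 4 nonzero rows (pivots: i,B,q,h)

4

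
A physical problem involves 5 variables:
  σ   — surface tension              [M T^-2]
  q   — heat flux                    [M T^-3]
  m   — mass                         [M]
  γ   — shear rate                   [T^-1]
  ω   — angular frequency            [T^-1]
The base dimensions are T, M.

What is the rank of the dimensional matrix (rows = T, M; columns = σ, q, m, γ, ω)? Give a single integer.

Dimensional matrix (T×M by σ×q×m×γ×ω):
  T: [-2 -3  0 -1 -1]
  M: [ 1  1  1  0  0]
Row reduction gives pivot columns σ,q; rank = 2

2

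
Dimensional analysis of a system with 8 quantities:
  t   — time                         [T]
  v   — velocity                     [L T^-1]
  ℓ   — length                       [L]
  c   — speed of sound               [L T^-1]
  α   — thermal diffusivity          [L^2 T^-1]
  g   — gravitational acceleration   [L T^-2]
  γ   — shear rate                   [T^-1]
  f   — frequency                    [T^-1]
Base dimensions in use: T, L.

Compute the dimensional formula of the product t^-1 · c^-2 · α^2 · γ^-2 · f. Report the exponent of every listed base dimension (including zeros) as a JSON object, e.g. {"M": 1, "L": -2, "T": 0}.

Write exponents as rows T,L / cols t,v,ℓ,c,α,g,γ,f:
  T: [ 1 -1  0 -1 -1 -2 -1 -1]
  L: [ 0  1  1  1  2  1  0  0]
  [T]: (-1)·1+(-2)·-1+(2)·-1+(-2)·-1+(1)·-1 = 0
  [L]: (-1)·0+(-2)·1+(2)·2+(-2)·0+(1)·0 = 2
⇒ L^2

{"T": 0, "L": 2}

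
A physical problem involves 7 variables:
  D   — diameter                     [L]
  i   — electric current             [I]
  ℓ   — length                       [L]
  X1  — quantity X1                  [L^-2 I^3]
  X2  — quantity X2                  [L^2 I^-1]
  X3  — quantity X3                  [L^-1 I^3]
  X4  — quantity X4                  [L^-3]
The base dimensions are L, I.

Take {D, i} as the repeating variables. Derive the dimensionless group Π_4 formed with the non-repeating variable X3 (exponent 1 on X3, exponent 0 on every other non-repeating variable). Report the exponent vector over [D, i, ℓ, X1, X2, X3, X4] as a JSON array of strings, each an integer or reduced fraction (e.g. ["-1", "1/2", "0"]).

["1", "-3", "0", "0", "0", "1", "0"]

Write exponents as rows L,I / cols D,i,ℓ,X1,X2,X3,X4:
  L: [ 1  0  1 -2  2 -1 -3]
  I: [ 0  1  0  3 -1  3  0]
RREF → pivots at {D,i} ⇒ r = 2
Repeat: D,i; free: ℓ,X1,X2,X3,X4
RREF:
  r0: [   1    0    1   -2    2   -1   -3]
  r1: [   0    1    0    3   -1    3    0]
Fix exponent of X3 at 1, ℓ at 0, X1 at 0, X2 at 0, X4 at 0; solve each RREF row for its pivot's exponent:
  r0: exp(D) + (-1)·1 = 0 ⇒ exp(D) = 1
  r1: exp(i) + (3)·1 = 0 ⇒ exp(i) = -3
Π_4 = D · i^-3 · X3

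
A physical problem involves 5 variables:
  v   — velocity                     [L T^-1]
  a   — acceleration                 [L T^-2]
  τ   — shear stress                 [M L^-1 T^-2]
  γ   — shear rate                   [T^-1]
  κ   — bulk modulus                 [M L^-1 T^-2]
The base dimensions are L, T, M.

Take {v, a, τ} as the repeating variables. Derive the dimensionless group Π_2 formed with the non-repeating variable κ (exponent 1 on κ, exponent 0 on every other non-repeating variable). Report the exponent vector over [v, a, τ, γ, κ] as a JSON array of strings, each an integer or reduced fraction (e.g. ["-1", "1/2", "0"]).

["0", "0", "-1", "0", "1"]

Exponent matrix [L,T,M] × [v,a,τ,γ,κ]:
  L: [ 1  1 -1  0 -1]
  T: [-1 -2 -2 -1 -2]
  M: [ 0  0  1  0  1]
Row reduction gives pivot columns v,a,τ; rank = 3
Repeat: v,a,τ; free: γ,κ
RREF:
  r0: [   1    0    0   -1    0]
  r1: [   0    1    0    1    0]
  r2: [   0    0    1    0    1]
Fix exponent of κ at 1, γ at 0; solve each RREF row for its pivot's exponent:
  r0: exp(v) + (0)·1 = 0 ⇒ exp(v) = 0
  r1: exp(a) + (0)·1 = 0 ⇒ exp(a) = 0
  r2: exp(τ) + (1)·1 = 0 ⇒ exp(τ) = -1
Π_2 = τ^-1 · κ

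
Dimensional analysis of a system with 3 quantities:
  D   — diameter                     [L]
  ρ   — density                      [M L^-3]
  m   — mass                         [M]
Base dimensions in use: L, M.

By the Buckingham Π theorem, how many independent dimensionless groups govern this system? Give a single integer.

Write exponents as rows L,M / cols D,ρ,m:
  L: [ 1 -3  0]
  M: [ 0  1  1]
Echelon form has 2 nonzero rows (pivots: D,ρ)
n=3, r=2 ⇒ 1 dimensionless group

1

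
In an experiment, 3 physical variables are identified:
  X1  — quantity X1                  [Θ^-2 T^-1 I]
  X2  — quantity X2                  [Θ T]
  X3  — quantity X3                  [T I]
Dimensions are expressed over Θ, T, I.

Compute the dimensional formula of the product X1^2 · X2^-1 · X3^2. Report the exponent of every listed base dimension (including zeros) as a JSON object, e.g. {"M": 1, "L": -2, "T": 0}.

Write exponents as rows Θ,T,I / cols X1,X2,X3:
  Θ: [-2  1  0]
  T: [-1  1  1]
  I: [ 1  0  1]
  [Θ]: (2)·-2+(-1)·1+(2)·0 = -5
  [T]: (2)·-1+(-1)·1+(2)·1 = -1
  [I]: (2)·1+(-1)·0+(2)·1 = 4
⇒ Θ^-5 T^-1 I^4

{"Θ": -5, "T": -1, "I": 4}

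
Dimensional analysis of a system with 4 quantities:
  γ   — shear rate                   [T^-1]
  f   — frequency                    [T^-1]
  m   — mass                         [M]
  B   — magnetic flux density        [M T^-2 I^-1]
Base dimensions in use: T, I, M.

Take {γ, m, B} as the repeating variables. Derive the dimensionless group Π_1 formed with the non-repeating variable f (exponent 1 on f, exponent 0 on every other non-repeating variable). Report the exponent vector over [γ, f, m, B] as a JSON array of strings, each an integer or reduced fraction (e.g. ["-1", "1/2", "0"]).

Write exponents as rows T,I,M / cols γ,f,m,B:
  T: [-1 -1  0 -2]
  I: [ 0  0  0 -1]
  M: [ 0  0  1  1]
Row reduction gives pivot columns γ,m,B; rank = 3
Repeat: γ,m,B; free: f
RREF:
  r0: [   1    1    0    0]
  r1: [   0    0    1    0]
  r2: [   0    0    0    1]
Fix exponent of f at 1; solve each RREF row for its pivot's exponent:
  r0: exp(γ) + (1)·1 = 0 ⇒ exp(γ) = -1
  r1: exp(m) + (0)·1 = 0 ⇒ exp(m) = 0
  r2: exp(B) + (0)·1 = 0 ⇒ exp(B) = 0
Π_1 = γ^-1 · f

["-1", "1", "0", "0"]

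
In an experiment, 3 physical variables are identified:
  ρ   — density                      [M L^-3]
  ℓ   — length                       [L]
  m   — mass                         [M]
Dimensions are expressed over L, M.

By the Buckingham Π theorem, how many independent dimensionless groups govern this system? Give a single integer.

1

Exponent matrix [L,M] × [ρ,ℓ,m]:
  L: [-3  1  0]
  M: [ 1  0  1]
RREF → pivots at {ρ,ℓ} ⇒ r = 2
Π count = n − r = 3 − 2 = 1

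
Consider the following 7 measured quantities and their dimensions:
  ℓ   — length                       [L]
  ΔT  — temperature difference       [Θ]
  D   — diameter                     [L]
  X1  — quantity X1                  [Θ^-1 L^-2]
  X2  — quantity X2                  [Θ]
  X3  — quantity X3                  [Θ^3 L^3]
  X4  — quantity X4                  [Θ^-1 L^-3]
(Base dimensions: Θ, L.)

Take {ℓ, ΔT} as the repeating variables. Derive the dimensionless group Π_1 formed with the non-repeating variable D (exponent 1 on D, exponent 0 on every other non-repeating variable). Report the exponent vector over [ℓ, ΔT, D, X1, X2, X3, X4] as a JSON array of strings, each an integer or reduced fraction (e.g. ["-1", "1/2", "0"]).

Dimensional matrix (Θ×L by ℓ×ΔT×D×X1×X2×X3×X4):
  Θ: [ 0  1  0 -1  1  3 -1]
  L: [ 1  0  1 -2  0  3 -3]
Row reduction gives pivot columns ℓ,ΔT; rank = 2
Pivot set = {ℓ,ΔT}, free = {D,X1,X2,X3,X4}
RREF:
  r0: [   1    0    1   -2    0    3   -3]
  r1: [   0    1    0   -1    1    3   -1]
Fix exponent of D at 1, X1 at 0, X2 at 0, X3 at 0, X4 at 0; solve each RREF row for its pivot's exponent:
  r0: exp(ℓ) + (1)·1 = 0 ⇒ exp(ℓ) = -1
  r1: exp(ΔT) + (0)·1 = 0 ⇒ exp(ΔT) = 0
Π_1 = ℓ^-1 · D

["-1", "0", "1", "0", "0", "0", "0"]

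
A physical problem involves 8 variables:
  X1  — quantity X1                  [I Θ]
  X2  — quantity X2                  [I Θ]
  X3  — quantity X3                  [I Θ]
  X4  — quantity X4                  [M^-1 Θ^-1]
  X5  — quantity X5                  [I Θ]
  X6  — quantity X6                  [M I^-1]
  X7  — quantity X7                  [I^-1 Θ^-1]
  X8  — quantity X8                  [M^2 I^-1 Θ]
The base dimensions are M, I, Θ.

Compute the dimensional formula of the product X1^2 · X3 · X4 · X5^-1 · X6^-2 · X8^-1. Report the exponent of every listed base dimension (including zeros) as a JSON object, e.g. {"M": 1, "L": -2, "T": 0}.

{"M": -5, "I": 5, "Θ": 0}

Exponent matrix [M,I,Θ] × [X1,X2,X3,X4,X5,X6,X7,X8]:
  M: [ 0  0  0 -1  0  1  0  2]
  I: [ 1  1  1  0  1 -1 -1 -1]
  Θ: [ 1  1  1 -1  1  0 -1  1]
  [M]: (2)·0+(1)·0+(1)·-1+(-1)·0+(-2)·1+(-1)·2 = -5
  [I]: (2)·1+(1)·1+(1)·0+(-1)·1+(-2)·-1+(-1)·-1 = 5
  [Θ]: (2)·1+(1)·1+(1)·-1+(-1)·1+(-2)·0+(-1)·1 = 0
⇒ M^-5 I^5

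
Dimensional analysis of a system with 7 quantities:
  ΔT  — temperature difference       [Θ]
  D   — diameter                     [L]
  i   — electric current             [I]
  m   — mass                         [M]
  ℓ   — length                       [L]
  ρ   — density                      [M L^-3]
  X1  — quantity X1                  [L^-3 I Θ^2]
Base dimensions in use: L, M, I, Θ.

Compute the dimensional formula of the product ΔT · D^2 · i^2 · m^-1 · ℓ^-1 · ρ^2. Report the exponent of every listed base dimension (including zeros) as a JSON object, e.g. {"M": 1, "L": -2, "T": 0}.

{"L": -5, "M": 1, "I": 2, "Θ": 1}

Write exponents as rows L,M,I,Θ / cols ΔT,D,i,m,ℓ,ρ,X1:
  L: [ 0  1  0  0  1 -3 -3]
  M: [ 0  0  0  1  0  1  0]
  I: [ 0  0  1  0  0  0  1]
  Θ: [ 1  0  0  0  0  0  2]
  [L]: (1)·0+(2)·1+(2)·0+(-1)·0+(-1)·1+(2)·-3 = -5
  [M]: (1)·0+(2)·0+(2)·0+(-1)·1+(-1)·0+(2)·1 = 1
  [I]: (1)·0+(2)·0+(2)·1+(-1)·0+(-1)·0+(2)·0 = 2
  [Θ]: (1)·1+(2)·0+(2)·0+(-1)·0+(-1)·0+(2)·0 = 1
⇒ L^-5 M I^2 Θ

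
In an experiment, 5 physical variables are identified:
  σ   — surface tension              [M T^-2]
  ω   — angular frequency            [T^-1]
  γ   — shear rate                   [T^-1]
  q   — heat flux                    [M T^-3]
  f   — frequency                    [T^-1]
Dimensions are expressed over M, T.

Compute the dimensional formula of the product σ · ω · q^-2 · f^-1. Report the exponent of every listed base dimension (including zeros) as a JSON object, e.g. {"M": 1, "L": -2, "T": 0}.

{"M": -1, "T": 4}

Exponent matrix [M,T] × [σ,ω,γ,q,f]:
  M: [ 1  0  0  1  0]
  T: [-2 -1 -1 -3 -1]
  [M]: (1)·1+(1)·0+(-2)·1+(-1)·0 = -1
  [T]: (1)·-2+(1)·-1+(-2)·-3+(-1)·-1 = 4
⇒ M^-1 T^4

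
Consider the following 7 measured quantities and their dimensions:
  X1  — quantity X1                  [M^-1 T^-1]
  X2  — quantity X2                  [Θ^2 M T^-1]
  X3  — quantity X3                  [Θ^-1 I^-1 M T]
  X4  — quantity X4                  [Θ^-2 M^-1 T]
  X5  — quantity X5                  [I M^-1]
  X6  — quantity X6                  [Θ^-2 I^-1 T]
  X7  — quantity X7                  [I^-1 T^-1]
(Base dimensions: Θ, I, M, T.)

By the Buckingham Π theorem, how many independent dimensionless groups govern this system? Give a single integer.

Dimensional matrix (Θ×I×M×T by X1×X2×X3×X4×X5×X6×X7):
  Θ: [ 0  2 -1 -2  0 -2  0]
  I: [ 0  0 -1  0  1 -1 -1]
  M: [-1  1  1 -1 -1  0  0]
  T: [-1 -1  1  1  0  1 -1]
RREF → pivots at {X1,X2,X3} ⇒ r = 3
n=7, r=3 ⇒ 4 dimensionless groups

4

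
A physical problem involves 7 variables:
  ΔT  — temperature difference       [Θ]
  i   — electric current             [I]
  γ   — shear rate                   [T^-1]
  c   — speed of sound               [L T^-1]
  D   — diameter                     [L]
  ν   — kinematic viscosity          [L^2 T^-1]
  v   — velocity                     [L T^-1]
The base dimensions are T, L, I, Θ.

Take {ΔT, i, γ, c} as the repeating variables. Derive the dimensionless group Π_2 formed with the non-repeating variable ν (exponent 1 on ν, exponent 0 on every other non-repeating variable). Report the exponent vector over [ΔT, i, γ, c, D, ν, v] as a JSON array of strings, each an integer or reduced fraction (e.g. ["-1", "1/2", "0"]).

["0", "0", "1", "-2", "0", "1", "0"]

Dimensional matrix (T×L×I×Θ by ΔT×i×γ×c×D×ν×v):
  T: [ 0  0 -1 -1  0 -1 -1]
  L: [ 0  0  0  1  1  2  1]
  I: [ 0  1  0  0  0  0  0]
  Θ: [ 1  0  0  0  0  0  0]
Row reduction gives pivot columns ΔT,i,γ,c; rank = 4
Pivot set = {ΔT,i,γ,c}, free = {D,ν,v}
RREF:
  r0: [   1    0    0    0    0    0    0]
  r1: [   0    1    0    0    0    0    0]
  r2: [   0    0    1    0   -1   -1    0]
  r3: [   0    0    0    1    1    2    1]
Fix exponent of ν at 1, D at 0, v at 0; solve each RREF row for its pivot's exponent:
  r0: exp(ΔT) + (0)·1 = 0 ⇒ exp(ΔT) = 0
  r1: exp(i) + (0)·1 = 0 ⇒ exp(i) = 0
  r2: exp(γ) + (-1)·1 = 0 ⇒ exp(γ) = 1
  r3: exp(c) + (2)·1 = 0 ⇒ exp(c) = -2
Π_2 = γ · c^-2 · ν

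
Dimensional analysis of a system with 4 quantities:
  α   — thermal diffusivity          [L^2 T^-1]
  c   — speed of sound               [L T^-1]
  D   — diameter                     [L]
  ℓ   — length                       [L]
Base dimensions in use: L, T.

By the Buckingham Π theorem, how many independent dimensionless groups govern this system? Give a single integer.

Dimensional matrix (L×T by α×c×D×ℓ):
  L: [ 2  1  1  1]
  T: [-1 -1  0  0]
Row reduction gives pivot columns α,c; rank = 2
n=4, r=2 ⇒ 2 dimensionless groups

2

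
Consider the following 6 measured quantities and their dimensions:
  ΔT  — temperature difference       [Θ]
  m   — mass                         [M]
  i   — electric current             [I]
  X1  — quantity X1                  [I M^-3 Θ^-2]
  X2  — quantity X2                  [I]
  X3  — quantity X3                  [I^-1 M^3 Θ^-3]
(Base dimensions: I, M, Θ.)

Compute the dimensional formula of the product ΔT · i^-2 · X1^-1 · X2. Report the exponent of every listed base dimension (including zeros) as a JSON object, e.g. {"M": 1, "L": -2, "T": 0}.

{"I": -2, "M": 3, "Θ": 3}

Dimensional matrix (I×M×Θ by ΔT×m×i×X1×X2×X3):
  I: [ 0  0  1  1  1 -1]
  M: [ 0  1  0 -3  0  3]
  Θ: [ 1  0  0 -2  0 -3]
  [I]: (1)·0+(-2)·1+(-1)·1+(1)·1 = -2
  [M]: (1)·0+(-2)·0+(-1)·-3+(1)·0 = 3
  [Θ]: (1)·1+(-2)·0+(-1)·-2+(1)·0 = 3
⇒ I^-2 M^3 Θ^3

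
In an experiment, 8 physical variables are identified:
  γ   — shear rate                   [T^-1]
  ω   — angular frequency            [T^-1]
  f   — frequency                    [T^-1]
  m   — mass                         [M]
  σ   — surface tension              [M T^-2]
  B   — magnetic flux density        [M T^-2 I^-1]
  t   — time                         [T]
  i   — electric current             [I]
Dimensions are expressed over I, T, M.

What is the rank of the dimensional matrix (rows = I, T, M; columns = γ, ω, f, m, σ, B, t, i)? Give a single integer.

3

Exponent matrix [I,T,M] × [γ,ω,f,m,σ,B,t,i]:
  I: [ 0  0  0  0  0 -1  0  1]
  T: [-1 -1 -1  0 -2 -2  1  0]
  M: [ 0  0  0  1  1  1  0  0]
Row reduction gives pivot columns γ,m,B; rank = 3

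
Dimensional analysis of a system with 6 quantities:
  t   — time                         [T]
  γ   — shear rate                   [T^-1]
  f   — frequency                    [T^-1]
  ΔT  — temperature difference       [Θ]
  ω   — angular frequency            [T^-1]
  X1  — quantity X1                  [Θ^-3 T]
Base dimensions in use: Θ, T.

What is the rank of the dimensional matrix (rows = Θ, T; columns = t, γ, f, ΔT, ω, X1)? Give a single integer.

Exponent matrix [Θ,T] × [t,γ,f,ΔT,ω,X1]:
  Θ: [ 0  0  0  1  0 -3]
  T: [ 1 -1 -1  0 -1  1]
Row reduction gives pivot columns t,ΔT; rank = 2

2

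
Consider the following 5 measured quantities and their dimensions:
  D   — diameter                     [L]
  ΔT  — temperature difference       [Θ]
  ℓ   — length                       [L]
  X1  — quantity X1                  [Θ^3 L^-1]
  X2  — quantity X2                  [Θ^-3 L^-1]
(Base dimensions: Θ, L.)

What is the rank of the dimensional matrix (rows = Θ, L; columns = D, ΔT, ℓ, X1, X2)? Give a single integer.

2

Write exponents as rows Θ,L / cols D,ΔT,ℓ,X1,X2:
  Θ: [ 0  1  0  3 -3]
  L: [ 1  0  1 -1 -1]
RREF → pivots at {D,ΔT} ⇒ r = 2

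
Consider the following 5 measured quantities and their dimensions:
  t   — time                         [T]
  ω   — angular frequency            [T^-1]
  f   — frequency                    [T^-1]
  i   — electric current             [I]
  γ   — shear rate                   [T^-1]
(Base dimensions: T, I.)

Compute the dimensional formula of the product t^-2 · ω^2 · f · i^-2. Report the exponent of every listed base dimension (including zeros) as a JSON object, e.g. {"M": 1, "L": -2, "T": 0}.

Write exponents as rows T,I / cols t,ω,f,i,γ:
  T: [ 1 -1 -1  0 -1]
  I: [ 0  0  0  1  0]
  [T]: (-2)·1+(2)·-1+(1)·-1+(-2)·0 = -5
  [I]: (-2)·0+(2)·0+(1)·0+(-2)·1 = -2
⇒ T^-5 I^-2

{"T": -5, "I": -2}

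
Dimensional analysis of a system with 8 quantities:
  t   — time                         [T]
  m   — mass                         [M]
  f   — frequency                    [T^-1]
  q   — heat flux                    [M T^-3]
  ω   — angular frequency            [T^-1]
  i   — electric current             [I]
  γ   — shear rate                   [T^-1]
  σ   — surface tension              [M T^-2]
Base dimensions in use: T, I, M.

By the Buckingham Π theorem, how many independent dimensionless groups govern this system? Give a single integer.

5

Dimensional matrix (T×I×M by t×m×f×q×ω×i×γ×σ):
  T: [ 1  0 -1 -3 -1  0 -1 -2]
  I: [ 0  0  0  0  0  1  0  0]
  M: [ 0  1  0  1  0  0  0  1]
RREF → pivots at {t,m,i} ⇒ r = 3
8 vars − rank 3 = 5 Π groups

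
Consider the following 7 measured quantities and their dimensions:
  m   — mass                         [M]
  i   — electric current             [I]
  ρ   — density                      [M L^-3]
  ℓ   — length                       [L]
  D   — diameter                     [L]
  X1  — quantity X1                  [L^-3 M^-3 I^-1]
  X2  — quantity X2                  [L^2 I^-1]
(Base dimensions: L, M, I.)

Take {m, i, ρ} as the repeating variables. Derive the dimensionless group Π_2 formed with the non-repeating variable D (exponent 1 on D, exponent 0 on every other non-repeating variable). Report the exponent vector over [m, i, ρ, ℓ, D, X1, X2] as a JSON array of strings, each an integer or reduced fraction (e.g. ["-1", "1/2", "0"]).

Write exponents as rows L,M,I / cols m,i,ρ,ℓ,D,X1,X2:
  L: [ 0  0 -3  1  1 -3  2]
  M: [ 1  0  1  0  0 -3  0]
  I: [ 0  1  0  0  0 -1 -1]
RREF → pivots at {m,i,ρ} ⇒ r = 3
Repeat: m,i,ρ; free: ℓ,D,X1,X2
RREF:
  r0: [   1    0    0  1/3  1/3   -4  2/3]
  r1: [   0    1    0    0    0   -1   -1]
  r2: [   0    0    1 -1/3 -1/3    1 -2/3]
Fix exponent of D at 1, ℓ at 0, X1 at 0, X2 at 0; solve each RREF row for its pivot's exponent:
  r0: exp(m) + (1/3)·1 = 0 ⇒ exp(m) = -1/3
  r1: exp(i) + (0)·1 = 0 ⇒ exp(i) = 0
  r2: exp(ρ) + (-1/3)·1 = 0 ⇒ exp(ρ) = 1/3
Π_2 = m^(-1/3) · ρ^(1/3) · D

["-1/3", "0", "1/3", "0", "1", "0", "0"]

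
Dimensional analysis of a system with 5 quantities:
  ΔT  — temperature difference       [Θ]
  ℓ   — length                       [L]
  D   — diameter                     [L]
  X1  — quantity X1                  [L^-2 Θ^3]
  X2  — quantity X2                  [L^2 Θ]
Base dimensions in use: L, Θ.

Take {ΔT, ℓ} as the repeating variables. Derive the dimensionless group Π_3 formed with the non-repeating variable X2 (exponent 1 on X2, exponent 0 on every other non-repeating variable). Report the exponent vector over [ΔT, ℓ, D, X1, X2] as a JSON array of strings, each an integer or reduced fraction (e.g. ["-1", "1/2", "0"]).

["-1", "-2", "0", "0", "1"]

Dimensional matrix (L×Θ by ΔT×ℓ×D×X1×X2):
  L: [ 0  1  1 -2  2]
  Θ: [ 1  0  0  3  1]
Echelon form has 2 nonzero rows (pivots: ΔT,ℓ)
Repeat: ΔT,ℓ; free: D,X1,X2
RREF:
  r0: [   1    0    0    3    1]
  r1: [   0    1    1   -2    2]
Fix exponent of X2 at 1, D at 0, X1 at 0; solve each RREF row for its pivot's exponent:
  r0: exp(ΔT) + (1)·1 = 0 ⇒ exp(ΔT) = -1
  r1: exp(ℓ) + (2)·1 = 0 ⇒ exp(ℓ) = -2
Π_3 = ΔT^-1 · ℓ^-2 · X2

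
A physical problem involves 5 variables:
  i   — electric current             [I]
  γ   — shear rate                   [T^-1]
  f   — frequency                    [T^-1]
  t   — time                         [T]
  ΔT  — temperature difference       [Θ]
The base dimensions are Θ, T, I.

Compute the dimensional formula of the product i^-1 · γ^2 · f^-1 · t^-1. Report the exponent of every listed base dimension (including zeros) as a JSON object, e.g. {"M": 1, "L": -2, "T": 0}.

Dimensional matrix (Θ×T×I by i×γ×f×t×ΔT):
  Θ: [ 0  0  0  0  1]
  T: [ 0 -1 -1  1  0]
  I: [ 1  0  0  0  0]
  [Θ]: (-1)·0+(2)·0+(-1)·0+(-1)·0 = 0
  [T]: (-1)·0+(2)·-1+(-1)·-1+(-1)·1 = -2
  [I]: (-1)·1+(2)·0+(-1)·0+(-1)·0 = -1
⇒ T^-2 I^-1

{"Θ": 0, "T": -2, "I": -1}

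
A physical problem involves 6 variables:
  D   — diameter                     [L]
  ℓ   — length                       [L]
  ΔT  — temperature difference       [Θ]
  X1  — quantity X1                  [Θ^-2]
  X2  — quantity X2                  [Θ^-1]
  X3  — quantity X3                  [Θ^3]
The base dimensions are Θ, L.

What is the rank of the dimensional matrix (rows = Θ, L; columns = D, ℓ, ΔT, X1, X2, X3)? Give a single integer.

Exponent matrix [Θ,L] × [D,ℓ,ΔT,X1,X2,X3]:
  Θ: [ 0  0  1 -2 -1  3]
  L: [ 1  1  0  0  0  0]
Echelon form has 2 nonzero rows (pivots: D,ΔT)

2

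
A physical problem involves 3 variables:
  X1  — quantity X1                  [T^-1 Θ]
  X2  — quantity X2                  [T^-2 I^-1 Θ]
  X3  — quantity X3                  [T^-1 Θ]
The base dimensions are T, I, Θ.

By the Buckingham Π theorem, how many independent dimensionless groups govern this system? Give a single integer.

Exponent matrix [T,I,Θ] × [X1,X2,X3]:
  T: [-1 -2 -1]
  I: [ 0 -1  0]
  Θ: [ 1  1  1]
RREF → pivots at {X1,X2} ⇒ r = 2
3 vars − rank 2 = 1 Π group

1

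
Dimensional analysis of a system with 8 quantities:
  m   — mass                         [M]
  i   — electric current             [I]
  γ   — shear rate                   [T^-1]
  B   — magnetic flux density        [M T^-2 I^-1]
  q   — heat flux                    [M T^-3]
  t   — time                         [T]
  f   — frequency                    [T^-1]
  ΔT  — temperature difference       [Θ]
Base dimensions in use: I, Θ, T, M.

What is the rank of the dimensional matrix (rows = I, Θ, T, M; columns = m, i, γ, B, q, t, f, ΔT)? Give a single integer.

Dimensional matrix (I×Θ×T×M by m×i×γ×B×q×t×f×ΔT):
  I: [ 0  1  0 -1  0  0  0  0]
  Θ: [ 0  0  0  0  0  0  0  1]
  T: [ 0  0 -1 -2 -3  1 -1  0]
  M: [ 1  0  0  1  1  0  0  0]
Echelon form has 4 nonzero rows (pivots: m,i,γ,ΔT)

4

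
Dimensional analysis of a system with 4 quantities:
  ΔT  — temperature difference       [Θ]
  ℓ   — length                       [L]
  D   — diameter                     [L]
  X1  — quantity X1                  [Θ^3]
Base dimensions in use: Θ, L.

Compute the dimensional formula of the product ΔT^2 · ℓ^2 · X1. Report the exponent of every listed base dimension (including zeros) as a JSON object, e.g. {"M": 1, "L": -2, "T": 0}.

Write exponents as rows Θ,L / cols ΔT,ℓ,D,X1:
  Θ: [ 1  0  0  3]
  L: [ 0  1  1  0]
  [Θ]: (2)·1+(2)·0+(1)·3 = 5
  [L]: (2)·0+(2)·1+(1)·0 = 2
⇒ Θ^5 L^2

{"Θ": 5, "L": 2}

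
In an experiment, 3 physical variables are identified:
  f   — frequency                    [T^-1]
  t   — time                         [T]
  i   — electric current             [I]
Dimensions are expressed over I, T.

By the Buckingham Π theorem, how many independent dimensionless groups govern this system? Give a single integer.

Write exponents as rows I,T / cols f,t,i:
  I: [ 0  0  1]
  T: [-1  1  0]
RREF → pivots at {f,i} ⇒ r = 2
3 vars − rank 2 = 1 Π group

1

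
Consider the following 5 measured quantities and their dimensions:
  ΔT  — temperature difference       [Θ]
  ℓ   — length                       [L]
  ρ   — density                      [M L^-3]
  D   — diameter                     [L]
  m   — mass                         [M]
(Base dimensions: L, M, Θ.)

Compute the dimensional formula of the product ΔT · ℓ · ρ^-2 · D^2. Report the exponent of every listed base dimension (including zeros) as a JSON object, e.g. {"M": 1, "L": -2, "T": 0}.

{"L": 9, "M": -2, "Θ": 1}

Exponent matrix [L,M,Θ] × [ΔT,ℓ,ρ,D,m]:
  L: [ 0  1 -3  1  0]
  M: [ 0  0  1  0  1]
  Θ: [ 1  0  0  0  0]
  [L]: (1)·0+(1)·1+(-2)·-3+(2)·1 = 9
  [M]: (1)·0+(1)·0+(-2)·1+(2)·0 = -2
  [Θ]: (1)·1+(1)·0+(-2)·0+(2)·0 = 1
⇒ L^9 M^-2 Θ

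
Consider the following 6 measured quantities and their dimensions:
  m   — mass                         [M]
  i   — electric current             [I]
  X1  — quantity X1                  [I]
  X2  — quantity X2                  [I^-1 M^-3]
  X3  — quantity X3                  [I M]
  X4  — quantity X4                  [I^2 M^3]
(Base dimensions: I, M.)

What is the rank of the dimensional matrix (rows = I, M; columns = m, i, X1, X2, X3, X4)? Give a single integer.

2

Write exponents as rows I,M / cols m,i,X1,X2,X3,X4:
  I: [ 0  1  1 -1  1  2]
  M: [ 1  0  0 -3  1  3]
Row reduction gives pivot columns m,i; rank = 2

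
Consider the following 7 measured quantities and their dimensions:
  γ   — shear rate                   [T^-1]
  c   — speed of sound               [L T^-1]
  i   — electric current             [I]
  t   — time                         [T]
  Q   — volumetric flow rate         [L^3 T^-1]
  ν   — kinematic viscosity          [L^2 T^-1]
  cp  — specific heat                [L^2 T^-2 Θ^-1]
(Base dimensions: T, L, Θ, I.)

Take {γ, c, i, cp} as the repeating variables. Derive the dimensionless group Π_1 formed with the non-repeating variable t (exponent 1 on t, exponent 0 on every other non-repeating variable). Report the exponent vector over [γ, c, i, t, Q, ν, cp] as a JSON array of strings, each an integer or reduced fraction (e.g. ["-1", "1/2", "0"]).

["1", "0", "0", "1", "0", "0", "0"]

Exponent matrix [T,L,Θ,I] × [γ,c,i,t,Q,ν,cp]:
  T: [-1 -1  0  1 -1 -1 -2]
  L: [ 0  1  0  0  3  2  2]
  Θ: [ 0  0  0  0  0  0 -1]
  I: [ 0  0  1  0  0  0  0]
RREF → pivots at {γ,c,i,cp} ⇒ r = 4
Pivot set = {γ,c,i,cp}, free = {t,Q,ν}
RREF:
  r0: [   1    0    0   -1   -2   -1    0]
  r1: [   0    1    0    0    3    2    0]
  r2: [   0    0    1    0    0    0    0]
  r3: [   0    0    0    0    0    0    1]
Fix exponent of t at 1, Q at 0, ν at 0; solve each RREF row for its pivot's exponent:
  r0: exp(γ) + (-1)·1 = 0 ⇒ exp(γ) = 1
  r1: exp(c) + (0)·1 = 0 ⇒ exp(c) = 0
  r2: exp(i) + (0)·1 = 0 ⇒ exp(i) = 0
  r3: exp(cp) + (0)·1 = 0 ⇒ exp(cp) = 0
Π_1 = γ · t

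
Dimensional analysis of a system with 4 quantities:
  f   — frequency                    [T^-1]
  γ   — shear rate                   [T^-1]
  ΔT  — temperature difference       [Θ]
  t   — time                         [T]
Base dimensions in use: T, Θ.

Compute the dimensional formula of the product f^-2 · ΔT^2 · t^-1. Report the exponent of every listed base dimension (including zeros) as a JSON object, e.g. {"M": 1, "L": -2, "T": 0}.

Exponent matrix [T,Θ] × [f,γ,ΔT,t]:
  T: [-1 -1  0  1]
  Θ: [ 0  0  1  0]
  [T]: (-2)·-1+(2)·0+(-1)·1 = 1
  [Θ]: (-2)·0+(2)·1+(-1)·0 = 2
⇒ T Θ^2

{"T": 1, "Θ": 2}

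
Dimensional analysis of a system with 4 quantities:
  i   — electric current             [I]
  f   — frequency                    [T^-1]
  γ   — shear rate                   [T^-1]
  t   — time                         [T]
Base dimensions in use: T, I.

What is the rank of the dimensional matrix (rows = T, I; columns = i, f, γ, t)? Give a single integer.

Dimensional matrix (T×I by i×f×γ×t):
  T: [ 0 -1 -1  1]
  I: [ 1  0  0  0]
Row reduction gives pivot columns i,f; rank = 2

2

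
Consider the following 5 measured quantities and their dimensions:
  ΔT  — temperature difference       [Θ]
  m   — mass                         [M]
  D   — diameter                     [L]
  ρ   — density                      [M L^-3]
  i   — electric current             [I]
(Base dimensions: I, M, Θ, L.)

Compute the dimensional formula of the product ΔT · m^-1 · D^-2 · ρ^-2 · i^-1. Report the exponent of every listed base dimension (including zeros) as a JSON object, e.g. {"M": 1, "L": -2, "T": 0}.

{"I": -1, "M": -3, "Θ": 1, "L": 4}

Write exponents as rows I,M,Θ,L / cols ΔT,m,D,ρ,i:
  I: [ 0  0  0  0  1]
  M: [ 0  1  0  1  0]
  Θ: [ 1  0  0  0  0]
  L: [ 0  0  1 -3  0]
  [I]: (1)·0+(-1)·0+(-2)·0+(-2)·0+(-1)·1 = -1
  [M]: (1)·0+(-1)·1+(-2)·0+(-2)·1+(-1)·0 = -3
  [Θ]: (1)·1+(-1)·0+(-2)·0+(-2)·0+(-1)·0 = 1
  [L]: (1)·0+(-1)·0+(-2)·1+(-2)·-3+(-1)·0 = 4
⇒ I^-1 M^-3 Θ L^4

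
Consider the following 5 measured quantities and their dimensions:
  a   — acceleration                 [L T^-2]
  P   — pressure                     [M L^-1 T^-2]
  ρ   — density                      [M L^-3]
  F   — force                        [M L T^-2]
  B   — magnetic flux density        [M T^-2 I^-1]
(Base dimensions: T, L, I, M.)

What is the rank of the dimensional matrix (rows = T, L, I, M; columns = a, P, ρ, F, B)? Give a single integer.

Dimensional matrix (T×L×I×M by a×P×ρ×F×B):
  T: [-2 -2  0 -2 -2]
  L: [ 1 -1 -3  1  0]
  I: [ 0  0  0  0 -1]
  M: [ 0  1  1  1  1]
Echelon form has 4 nonzero rows (pivots: a,P,ρ,B)

4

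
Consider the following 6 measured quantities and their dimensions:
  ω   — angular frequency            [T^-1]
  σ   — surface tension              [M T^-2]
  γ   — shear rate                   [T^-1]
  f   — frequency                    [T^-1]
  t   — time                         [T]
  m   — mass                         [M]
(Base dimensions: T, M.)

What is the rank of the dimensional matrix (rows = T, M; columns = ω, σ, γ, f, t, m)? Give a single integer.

Exponent matrix [T,M] × [ω,σ,γ,f,t,m]:
  T: [-1 -2 -1 -1  1  0]
  M: [ 0  1  0  0  0  1]
RREF → pivots at {ω,σ} ⇒ r = 2

2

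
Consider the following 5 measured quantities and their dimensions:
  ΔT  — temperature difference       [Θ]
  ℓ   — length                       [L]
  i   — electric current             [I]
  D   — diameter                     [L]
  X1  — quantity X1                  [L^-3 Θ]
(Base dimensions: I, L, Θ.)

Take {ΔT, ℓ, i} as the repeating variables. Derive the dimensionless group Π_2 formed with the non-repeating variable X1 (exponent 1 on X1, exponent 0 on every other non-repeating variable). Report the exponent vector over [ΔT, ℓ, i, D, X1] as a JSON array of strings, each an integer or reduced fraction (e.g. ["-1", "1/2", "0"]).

Exponent matrix [I,L,Θ] × [ΔT,ℓ,i,D,X1]:
  I: [ 0  0  1  0  0]
  L: [ 0  1  0  1 -3]
  Θ: [ 1  0  0  0  1]
Echelon form has 3 nonzero rows (pivots: ΔT,ℓ,i)
Pivot set = {ΔT,ℓ,i}, free = {D,X1}
RREF:
  r0: [   1    0    0    0    1]
  r1: [   0    1    0    1   -3]
  r2: [   0    0    1    0    0]
Fix exponent of X1 at 1, D at 0; solve each RREF row for its pivot's exponent:
  r0: exp(ΔT) + (1)·1 = 0 ⇒ exp(ΔT) = -1
  r1: exp(ℓ) + (-3)·1 = 0 ⇒ exp(ℓ) = 3
  r2: exp(i) + (0)·1 = 0 ⇒ exp(i) = 0
Π_2 = ΔT^-1 · ℓ^3 · X1

["-1", "3", "0", "0", "1"]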